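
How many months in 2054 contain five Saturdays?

4

A month of length L has five Saturdays iff its first Saturday is on day ≤ L−28 (so day 1–3 in a 31-day month, 1–2 in a 30-day month, day 1 in a leap February).
Checking each month of 2054: Jan starts Thu (31d) ✓; Feb starts Sun (28d); Mar starts Sun (31d); Apr starts Wed (30d); May starts Fri (31d) ✓; Jun starts Mon (30d); Jul starts Wed (31d); Aug starts Sat (31d) ✓; Sep starts Tue (30d); Oct starts Thu (31d) ✓; Nov starts Sun (30d); Dec starts Tue (31d).
Five-Saturday months: January, May, August, October → 4.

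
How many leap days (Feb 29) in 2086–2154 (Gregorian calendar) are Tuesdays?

Leap years in 2086–2154: 16 of them.
Feb 29 weekday advances by 5 (mod 7) from one leap year to the next four years later (or differs when a century non-leap intervenes).
Leap-day weekdays: 2088:Sun 2092:Fri 2096:Wed 2104:Fri 2108:Wed 2112:Mon 2116:Sat 2120:Thu 2124:Tue✓ 2128:Sun 2132:Fri 2136:Wed 2140:Mon 2144:Sat 2148:Thu 2152:Tue✓
Tuesday: 2124, 2152 → 2.

2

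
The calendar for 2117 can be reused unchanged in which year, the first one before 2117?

2106

Two years share a calendar iff Jan 1 falls on the same weekday and both are leap or both are common. 2117: Jan 1 is Friday, common year.
2116: Jan 1 Wednesday, leap
2115: Jan 1 Tuesday, common
2114: Jan 1 Monday, common
2113: Jan 1 Sunday, common
2112: Jan 1 Friday, leap
2111: Jan 1 Thursday, common
2110: Jan 1 Wednesday, common
2109: Jan 1 Tuesday, common
2108: Jan 1 Sunday, leap
2107: Jan 1 Saturday, common
2106: Jan 1 Friday, common
2106 matches on both conditions.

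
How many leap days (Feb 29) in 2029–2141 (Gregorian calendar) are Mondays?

Leap years in 2029–2141: 27 of them.
Feb 29 weekday advances by 5 (mod 7) from one leap year to the next four years later (or differs when a century non-leap intervenes).
Leap-day weekdays: 2032:Sun 2036:Fri 2040:Wed 2044:Mon✓ 2048:Sat 2052:Thu 2056:Tue 2060:Sun 2064:Fri 2068:Wed 2072:Mon✓ 2076:Sat 2080:Thu 2084:Tue 2088:Sun 2092:Fri 2096:Wed 2104:Fri 2108:Wed 2112:Mon✓ 2116:Sat 2120:Thu 2124:Tue 2128:Sun 2132:Fri 2136:Wed 2140:Mon✓
Monday: 2044, 2072, 2112, 2140 → 4.

4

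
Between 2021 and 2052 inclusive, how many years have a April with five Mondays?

April has 30 days; it has five Mondays when Monday falls among the first (month-length − 28) days — i.e. when April 1 is one of Monday/Sunday.
April 1 by year: 2021:Thu 2022:Fri 2023:Sat 2024:Mon✓ 2025:Tue 2026:Wed 2027:Thu 2028:Sat 2029:Sun✓ 2030:Mon✓ 2031:Tue 2032:Thu 2033:Fri 2034:Sat 2035:Sun✓ 2036:Tue 2037:Wed 2038:Thu 2039:Fri 2040:Sun✓ 2041:Mon✓ 2042:Tue 2043:Wed 2044:Fri 2045:Sat 2046:Sun✓ 2047:Mon✓ 2048:Wed 2049:Thu 2050:Fri 2051:Sat 2052:Mon✓
Years with five Mondays: 2024, 2029, 2030, 2035, 2040, 2041, 2046, 2047, 2052 → 9.

9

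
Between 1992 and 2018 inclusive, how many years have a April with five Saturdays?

8

April has 30 days; it has five Saturdays when Saturday falls among the first (month-length − 28) days — i.e. when April 1 is one of Saturday/Friday.
April 1 by year: 1992:Wed 1993:Thu 1994:Fri✓ 1995:Sat✓ 1996:Mon 1997:Tue 1998:Wed 1999:Thu 2000:Sat✓ 2001:Sun 2002:Mon 2003:Tue 2004:Thu 2005:Fri✓ 2006:Sat✓ 2007:Sun 2008:Tue 2009:Wed 2010:Thu 2011:Fri✓ 2012:Sun 2013:Mon 2014:Tue 2015:Wed 2016:Fri✓ 2017:Sat✓ 2018:Sun
Years with five Saturdays: 1994, 1995, 2000, 2005, 2006, 2011, 2016, 2017 → 8.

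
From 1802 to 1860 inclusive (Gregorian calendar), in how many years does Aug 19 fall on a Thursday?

Track Aug 19's weekday year by year (advancing +1, or +2 across a Feb 29):
  1802: Thu ✓  1803: Fri (+1)  1804: Sun (+2)  1805: Mon (+1)  1806: Tue (+1)
  1807: Wed (+1)  1808: Fri (+2)  1809: Sat (+1)  1810: Sun (+1)  1811: Mon (+1)
  1812: Wed (+2)  1813: Thu (+1) ✓  1814: Fri (+1)  1815: Sat (+1)  … (31 more years) …
  1847: Thu (+1) ✓  1848: Sat (+2)  1849: Sun (+1)  1850: Mon (+1)  1851: Tue (+1)
  1852: Thu (+2) ✓  1853: Fri (+1)  1854: Sat (+1)  1855: Sun (+1)  1856: Tue (+2)
  1857: Wed (+1)  1858: Thu (+1) ✓  1859: Fri (+1)  1860: Sun (+2)
Thursday years: 1802, 1813, 1819, 1824, 1830, 1841, 1847, 1852, 1858 — 9 in total.

9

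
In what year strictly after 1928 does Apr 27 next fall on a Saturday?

1929

From one year to the next, a fixed date's weekday advances by 1, or by 2 when a Feb 29 lies between the two dates.
1928: April 27 is Friday.
1929: Saturday (+1)
Apr 27 falls on a Saturday in 1929.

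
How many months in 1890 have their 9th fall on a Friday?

1

Check the 9th of each month of 1890: Jan 9: Thu, Feb 9: Sun, Mar 9: Sun, Apr 9: Wed, May 9: Fri, Jun 9: Mon, Jul 9: Wed, Aug 9: Sat, Sep 9: Tue, Oct 9: Thu, Nov 9: Sun, Dec 9: Tue.
Friday occurs in May — 1 month.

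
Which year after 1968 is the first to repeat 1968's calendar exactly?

1996

Two years share a calendar iff Jan 1 falls on the same weekday and both are leap or both are common. 1968: Jan 1 is Monday, leap year.
1969: Jan 1 Wednesday, common
1970: Jan 1 Thursday, common
1971: Jan 1 Friday, common
1972: Jan 1 Saturday, leap
1973: Jan 1 Monday, common
1974: Jan 1 Tuesday, common
1975: Jan 1 Wednesday, common
1976: Jan 1 Thursday, leap
1977: Jan 1 Saturday, common
1978: Jan 1 Sunday, common
1979: Jan 1 Monday, common
1980: Jan 1 Tuesday, leap
1981: Jan 1 Thursday, common
1982: Jan 1 Friday, common
1983: Jan 1 Saturday, common
1984: Jan 1 Sunday, leap
1985: Jan 1 Tuesday, common
1986: Jan 1 Wednesday, common
1987: Jan 1 Thursday, common
1988: Jan 1 Friday, leap
1989: Jan 1 Sunday, common
1990: Jan 1 Monday, common
1991: Jan 1 Tuesday, common
1992: Jan 1 Wednesday, leap
1993: Jan 1 Friday, common
1994: Jan 1 Saturday, common
1995: Jan 1 Sunday, common
1996: Jan 1 Monday, leap
1996 matches on both conditions.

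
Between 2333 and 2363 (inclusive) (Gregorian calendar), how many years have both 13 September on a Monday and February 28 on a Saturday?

1

Check each year's weekday for 13 September and February 28:
  2333: Wed/Tue  2334: Thu/Wed  2335: Fri/Thu  2336: Sun/Fri  2337: Mon/Sun  2338: Tue/Mon  2339: Wed/Tue  2340: Fri/Wed  2341: Sat/Fri  2342: Sun/Sat  2343: Mon/Sun  2344: Wed/Mon  2345: Thu/Wed  2346: Fri/Thu  …(3 more)…  2350: Wed/Tue  2351: Thu/Wed  2352: Sat/Thu  2353: Sun/Sat  2354: Mon/Sun  2355: Tue/Mon  2356: Thu/Tue  2357: Fri/Thu  2358: Sat/Fri  2359: Sun/Sat  2360: Tue/Sun  2361: Wed/Tue  2362: Thu/Wed  2363: Fri/Thu
Both conditions hold in: 2348 — 1.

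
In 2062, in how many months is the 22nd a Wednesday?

3

Check the 22nd of each month of 2062: Jan 22: Sun, Feb 22: Wed, Mar 22: Wed, Apr 22: Sat, May 22: Mon, Jun 22: Thu, Jul 22: Sat, Aug 22: Tue, Sep 22: Fri, Oct 22: Sun, Nov 22: Wed, Dec 22: Fri.
Wednesday occurs in February, March, November — 3 months.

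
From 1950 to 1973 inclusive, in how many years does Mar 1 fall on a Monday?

Track Mar 1's weekday year by year (advancing +1, or +2 across a Feb 29):
  1950: Wed  1951: Thu (+1)  1952: Sat (+2)  1953: Sun (+1)  1954: Mon (+1) ✓
  1955: Tue (+1)  1956: Thu (+2)  1957: Fri (+1)  1958: Sat (+1)  1959: Sun (+1)
  1960: Tue (+2)  1961: Wed (+1)  1962: Thu (+1)  1963: Fri (+1)  1964: Sun (+2)
  1965: Mon (+1) ✓  1966: Tue (+1)  1967: Wed (+1)  1968: Fri (+2)  1969: Sat (+1)
  1970: Sun (+1)  1971: Mon (+1) ✓  1972: Wed (+2)  1973: Thu (+1)
Monday years: 1954, 1965, 1971 — 3 in total.

3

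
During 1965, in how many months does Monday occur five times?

4

A month of length L has five Mondays iff its first Monday is on day ≤ L−28 (so day 1–3 in a 31-day month, 1–2 in a 30-day month, day 1 in a leap February).
Checking each month of 1965: Jan starts Fri (31d); Feb starts Mon (28d); Mar starts Mon (31d) ✓; Apr starts Thu (30d); May starts Sat (31d) ✓; Jun starts Tue (30d); Jul starts Thu (31d); Aug starts Sun (31d) ✓; Sep starts Wed (30d); Oct starts Fri (31d); Nov starts Mon (30d) ✓; Dec starts Wed (31d).
Five-Monday months: March, May, August, November → 4.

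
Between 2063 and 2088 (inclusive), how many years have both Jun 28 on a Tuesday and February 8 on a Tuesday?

Check each year's weekday for Jun 28 and February 8:
  2063: Thu/Thu  2064: Sat/Fri  2065: Sun/Sun  2066: Mon/Mon  2067: Tue/Tue ✓  2068: Thu/Wed  2069: Fri/Fri  2070: Sat/Sat  2071: Sun/Sun  2072: Tue/Mon  2073: Wed/Wed  2074: Thu/Thu  2075: Fri/Fri  2076: Sun/Sat  2077: Mon/Mon  2078: Tue/Tue ✓  2079: Wed/Wed  2080: Fri/Thu  2081: Sat/Sat  2082: Sun/Sun  2083: Mon/Mon  2084: Wed/Tue  2085: Thu/Thu  2086: Fri/Fri  2087: Sat/Sat  2088: Mon/Sun
Both conditions hold in: 2067, 2078 — 2.

2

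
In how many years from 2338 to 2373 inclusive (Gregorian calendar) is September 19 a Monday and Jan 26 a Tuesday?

1

Check each year's weekday for September 19 and Jan 26:
  2338: Mon/Wed  2339: Tue/Thu  2340: Thu/Fri  2341: Fri/Sun  2342: Sat/Mon  2343: Sun/Tue  2344: Tue/Wed  2345: Wed/Fri  2346: Thu/Sat  2347: Fri/Sun  2348: Sun/Mon  2349: Mon/Wed  2350: Tue/Thu  2351: Wed/Fri  …(8 more)…  2360: Mon/Tue ✓  2361: Tue/Thu  2362: Wed/Fri  2363: Thu/Sat  2364: Sat/Sun  2365: Sun/Tue  2366: Mon/Wed  2367: Tue/Thu  2368: Thu/Fri  2369: Fri/Sun  2370: Sat/Mon  2371: Sun/Tue  2372: Tue/Wed  2373: Wed/Fri
Both conditions hold in: 2360 — 1.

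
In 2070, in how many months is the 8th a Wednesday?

2

Check the 8th of each month of 2070: Jan 8: Wed, Feb 8: Sat, Mar 8: Sat, Apr 8: Tue, May 8: Thu, Jun 8: Sun, Jul 8: Tue, Aug 8: Fri, Sep 8: Mon, Oct 8: Wed, Nov 8: Sat, Dec 8: Mon.
Wednesday occurs in January, October — 2 months.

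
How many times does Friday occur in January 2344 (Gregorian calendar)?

4

January 2344 has 31 days and begins on Saturday.
The first Friday is January 7.
Fridays fall on 7, 14, 21, 28 — that's 4.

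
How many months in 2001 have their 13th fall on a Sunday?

Check the 13th of each month of 2001: Jan 13: Sat, Feb 13: Tue, Mar 13: Tue, Apr 13: Fri, May 13: Sun, Jun 13: Wed, Jul 13: Fri, Aug 13: Mon, Sep 13: Thu, Oct 13: Sat, Nov 13: Tue, Dec 13: Thu.
Sunday occurs in May — 1 month.

1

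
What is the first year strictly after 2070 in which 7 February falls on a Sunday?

From one year to the next, a fixed date's weekday advances by 1, or by 2 when a Feb 29 lies between the two dates.
2070: February 7 is Friday.
2071: Saturday (+1)
2072: Sunday (+1)
7 February falls on a Sunday in 2072.

2072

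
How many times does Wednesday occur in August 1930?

4

August 1930 has 31 days and begins on Friday.
The first Wednesday is August 6.
Wednesdays fall on 6, 13, 20, 27 — that's 4.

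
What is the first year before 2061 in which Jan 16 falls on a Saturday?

2055

From one year to the next, a fixed date's weekday advances by 1, or by 2 when a Feb 29 lies between the two dates.
2061: January 16 is Sunday.
2060: Friday (−2)
2059: Thursday (−1)
2058: Wednesday (−1)
2057: Tuesday (−1)
2056: Sunday (−2)
2055: Saturday (−1)
Jan 16 falls on a Saturday in 2055.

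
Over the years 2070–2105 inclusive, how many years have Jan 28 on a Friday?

5

Track Jan 28's weekday year by year (advancing +1, or +2 across a Feb 29):
  2070: Tue  2071: Wed (+1)  2072: Thu (+1)  2073: Sat (+2)  2074: Sun (+1)
  2075: Mon (+1)  2076: Tue (+1)  2077: Thu (+2)  2078: Fri (+1) ✓  2079: Sat (+1)
  2080: Sun (+1)  2081: Tue (+2)  2082: Wed (+1)  2083: Thu (+1)  … (8 more years) …
  2092: Mon (+1)  2093: Wed (+2)  2094: Thu (+1)  2095: Fri (+1) ✓  2096: Sat (+1)
  2097: Mon (+2)  2098: Tue (+1)  2099: Wed (+1)  2100: Thu (+1)  2101: Fri (+1) ✓
  2102: Sat (+1)  2103: Sun (+1)  2104: Mon (+1)  2105: Wed (+2)
Friday years: 2078, 2084, 2089, 2095, 2101 — 5 in total.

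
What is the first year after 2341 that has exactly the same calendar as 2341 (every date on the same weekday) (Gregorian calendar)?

Two years share a calendar iff Jan 1 falls on the same weekday and both are leap or both are common. 2341: Jan 1 is Wednesday, common year.
2342: Jan 1 Thursday, common
2343: Jan 1 Friday, common
2344: Jan 1 Saturday, leap
2345: Jan 1 Monday, common
2346: Jan 1 Tuesday, common
2347: Jan 1 Wednesday, common
2347 matches on both conditions.

2347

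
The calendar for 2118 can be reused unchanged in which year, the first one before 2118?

Two years share a calendar iff Jan 1 falls on the same weekday and both are leap or both are common. 2118: Jan 1 is Saturday, common year.
2117: Jan 1 Friday, common
2116: Jan 1 Wednesday, leap
2115: Jan 1 Tuesday, common
2114: Jan 1 Monday, common
2113: Jan 1 Sunday, common
2112: Jan 1 Friday, leap
2111: Jan 1 Thursday, common
2110: Jan 1 Wednesday, common
2109: Jan 1 Tuesday, common
2108: Jan 1 Sunday, leap
2107: Jan 1 Saturday, common
2107 matches on both conditions.

2107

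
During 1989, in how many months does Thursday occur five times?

A month of length L has five Thursdays iff its first Thursday is on day ≤ L−28 (so day 1–3 in a 31-day month, 1–2 in a 30-day month, day 1 in a leap February).
Checking each month of 1989: Jan starts Sun (31d); Feb starts Wed (28d); Mar starts Wed (31d) ✓; Apr starts Sat (30d); May starts Mon (31d); Jun starts Thu (30d) ✓; Jul starts Sat (31d); Aug starts Tue (31d) ✓; Sep starts Fri (30d); Oct starts Sun (31d); Nov starts Wed (30d) ✓; Dec starts Fri (31d).
Five-Thursday months: March, June, August, November → 4.

4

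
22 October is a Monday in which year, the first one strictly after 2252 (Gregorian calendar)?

2255

From one year to the next, a fixed date's weekday advances by 1, or by 2 when a Feb 29 lies between the two dates.
2252: October 22 is Friday.
2253: Saturday (+1)
2254: Sunday (+1)
2255: Monday (+1)
22 October falls on a Monday in 2255.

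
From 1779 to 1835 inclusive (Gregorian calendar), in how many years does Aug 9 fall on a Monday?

8

Track Aug 9's weekday year by year (advancing +1, or +2 across a Feb 29):
  1779: Mon ✓  1780: Wed (+2)  1781: Thu (+1)  1782: Fri (+1)  1783: Sat (+1)
  1784: Mon (+2) ✓  1785: Tue (+1)  1786: Wed (+1)  1787: Thu (+1)  1788: Sat (+2)
  1789: Sun (+1)  1790: Mon (+1) ✓  1791: Tue (+1)  1792: Thu (+2)  … (29 more years) …
  1822: Fri (+1)  1823: Sat (+1)  1824: Mon (+2) ✓  1825: Tue (+1)  1826: Wed (+1)
  1827: Thu (+1)  1828: Sat (+2)  1829: Sun (+1)  1830: Mon (+1) ✓  1831: Tue (+1)
  1832: Thu (+2)  1833: Fri (+1)  1834: Sat (+1)  1835: Sun (+1)
Monday years: 1779, 1784, 1790, 1802, 1813, 1819, 1824, 1830 — 8 in total.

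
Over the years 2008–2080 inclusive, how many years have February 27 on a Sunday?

10

Track February 27's weekday year by year (advancing +1, or +2 across a Feb 29):
  2008: Wed  2009: Fri (+2)  2010: Sat (+1)  2011: Sun (+1) ✓  2012: Mon (+1)
  2013: Wed (+2)  2014: Thu (+1)  2015: Fri (+1)  2016: Sat (+1)  2017: Mon (+2)
  2018: Tue (+1)  2019: Wed (+1)  2020: Thu (+1)  2021: Sat (+2)  … (45 more years) …
  2067: Sun (+1) ✓  2068: Mon (+1)  2069: Wed (+2)  2070: Thu (+1)  2071: Fri (+1)
  2072: Sat (+1)  2073: Mon (+2)  2074: Tue (+1)  2075: Wed (+1)  2076: Thu (+1)
  2077: Sat (+2)  2078: Sun (+1) ✓  2079: Mon (+1)  2080: Tue (+1)
Sunday years: 2011, 2022, 2028, 2033, 2039, 2050, 2056, 2061, 2067, 2078 — 10 in total.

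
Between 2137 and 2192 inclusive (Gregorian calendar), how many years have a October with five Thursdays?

24

October has 31 days; it has five Thursdays when Thursday falls among the first (month-length − 28) days — i.e. when October 1 is one of Thursday/Wednesday/Tuesday.
October 1 by year: 2137:Tue✓ 2138:Wed✓ 2139:Thu✓ 2140:Sat 2141:Sun 2142:Mon 2143:Tue✓ 2144:Thu✓ 2145:Fri 2146:Sat 2147:Sun 2148:Tue✓ 2149:Wed✓ 2150:Thu✓ 2151:Fri …(26 more)… 2178:Thu✓ 2179:Fri 2180:Sun 2181:Mon 2182:Tue✓ 2183:Wed✓ 2184:Fri 2185:Sat 2186:Sun 2187:Mon 2188:Wed✓ 2189:Thu✓ 2190:Fri 2191:Sat 2192:Mon
Years with five Thursdays: 2137, 2138, 2139, 2143, 2144, 2148, 2149, 2150, 2154, 2155, 2160, 2161, 2165, 2166, 2167, 2171, 2172, 2176, 2177, 2178, 2182, 2183, 2188, 2189 → 24.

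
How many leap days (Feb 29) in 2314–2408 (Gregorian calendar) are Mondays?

Leap years in 2314–2408: 24 of them.
Feb 29 weekday advances by 5 (mod 7) from one leap year to the next four years later (or differs when a century non-leap intervenes).
Leap-day weekdays: 2316:Tue 2320:Sun 2324:Fri 2328:Wed 2332:Mon✓ 2336:Sat 2340:Thu 2344:Tue 2348:Sun 2352:Fri 2356:Wed 2360:Mon✓ 2364:Sat 2368:Thu 2372:Tue 2376:Sun 2380:Fri 2384:Wed 2388:Mon✓ 2392:Sat 2396:Thu 2400:Tue 2404:Sun 2408:Fri
Monday: 2332, 2360, 2388 → 3.

3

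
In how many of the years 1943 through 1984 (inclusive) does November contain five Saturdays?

11

November has 30 days; it has five Saturdays when Saturday falls among the first (month-length − 28) days — i.e. when November 1 is one of Saturday/Friday.
November 1 by year: 1943:Mon 1944:Wed 1945:Thu 1946:Fri✓ 1947:Sat✓ 1948:Mon 1949:Tue 1950:Wed 1951:Thu 1952:Sat✓ 1953:Sun 1954:Mon 1955:Tue 1956:Thu 1957:Fri✓ …(12 more)… 1970:Sun 1971:Mon 1972:Wed 1973:Thu 1974:Fri✓ 1975:Sat✓ 1976:Mon 1977:Tue 1978:Wed 1979:Thu 1980:Sat✓ 1981:Sun 1982:Mon 1983:Tue 1984:Thu
Years with five Saturdays: 1946, 1947, 1952, 1957, 1958, 1963, 1968, 1969, 1974, 1975, 1980 → 11.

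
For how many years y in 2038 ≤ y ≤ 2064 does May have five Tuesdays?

May has 31 days; it has five Tuesdays when Tuesday falls among the first (month-length − 28) days — i.e. when May 1 is one of Tuesday/Monday/Sunday.
May 1 by year: 2038:Sat 2039:Sun✓ 2040:Tue✓ 2041:Wed 2042:Thu 2043:Fri 2044:Sun✓ 2045:Mon✓ 2046:Tue✓ 2047:Wed 2048:Fri 2049:Sat 2050:Sun✓ 2051:Mon✓ 2052:Wed 2053:Thu 2054:Fri 2055:Sat 2056:Mon✓ 2057:Tue✓ 2058:Wed 2059:Thu 2060:Sat 2061:Sun✓ 2062:Mon✓ 2063:Tue✓ 2064:Thu
Years with five Tuesdays: 2039, 2040, 2044, 2045, 2046, 2050, 2051, 2056, 2057, 2061, 2062, 2063 → 12.

12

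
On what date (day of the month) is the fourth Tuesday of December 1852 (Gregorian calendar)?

28

December 1, 1852 is a Wednesday, so the first Tuesday is the 7th.
The fourth Tuesday is 7 + 21 = 28.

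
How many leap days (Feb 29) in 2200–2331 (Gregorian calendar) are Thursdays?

4

Leap years in 2200–2331: 31 of them.
Feb 29 weekday advances by 5 (mod 7) from one leap year to the next four years later (or differs when a century non-leap intervenes).
Leap-day weekdays: 2204:Wed 2208:Mon 2212:Sat 2216:Thu✓ 2220:Tue 2224:Sun 2228:Fri 2232:Wed 2236:Mon 2240:Sat 2244:Thu✓ 2248:Tue 2252:Sun …(5 more)… 2276:Tue 2280:Sun 2284:Fri 2288:Wed 2292:Mon 2296:Sat 2304:Mon 2308:Sat 2312:Thu✓ 2316:Tue 2320:Sun 2324:Fri 2328:Wed
Thursday: 2216, 2244, 2272, 2312 → 4.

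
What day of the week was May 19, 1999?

January 1, 1999 is a Friday.
May 19 is day 139 of the year, i.e. 138 days after Jan 1.
138 mod 7 = 5, so advance 5 weekdays from Friday: Wednesday.

Wednesday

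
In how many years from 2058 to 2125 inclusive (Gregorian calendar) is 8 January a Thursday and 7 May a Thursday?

8

Check each year's weekday for 8 January and 7 May:
  2058: Tue/Tue  2059: Wed/Wed  2060: Thu/Fri  2061: Sat/Sat  2062: Sun/Sun  2063: Mon/Mon  2064: Tue/Wed  2065: Thu/Thu ✓  2066: Fri/Fri  2067: Sat/Sat  2068: Sun/Mon  2069: Tue/Tue  2070: Wed/Wed  2071: Thu/Thu ✓  …(40 more)…  2112: Fri/Sat  2113: Sun/Sun  2114: Mon/Mon  2115: Tue/Tue  2116: Wed/Thu  2117: Fri/Fri  2118: Sat/Sat  2119: Sun/Sun  2120: Mon/Tue  2121: Wed/Wed  2122: Thu/Thu ✓  2123: Fri/Fri  2124: Sat/Sun  2125: Mon/Mon
Both conditions hold in: 2065, 2071, 2082, 2093, 2099, 2105, 2111, 2122 — 8.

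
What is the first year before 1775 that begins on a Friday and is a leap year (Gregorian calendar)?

Jan 1 advances by 2 weekdays after a leap year and by 1 after a common year.
1775: Jan 1 is Sunday.
1774: Saturday
1773: Friday
1772: Wednesday (leap)
1771: Tuesday
1770: Monday
1769: Sunday
1768: Friday (leap)
1768 begins on a Friday and is a leap year.

1768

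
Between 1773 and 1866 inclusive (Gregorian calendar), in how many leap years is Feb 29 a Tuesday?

Leap years in 1773–1866: 22 of them.
Feb 29 weekday advances by 5 (mod 7) from one leap year to the next four years later (or differs when a century non-leap intervenes).
Leap-day weekdays: 1776:Thu 1780:Tue✓ 1784:Sun 1788:Fri 1792:Wed 1796:Mon 1804:Wed 1808:Mon 1812:Sat 1816:Thu 1820:Tue✓ 1824:Sun 1828:Fri 1832:Wed 1836:Mon 1840:Sat 1844:Thu 1848:Tue✓ 1852:Sun 1856:Fri 1860:Wed 1864:Mon
Tuesday: 1780, 1820, 1848 → 3.

3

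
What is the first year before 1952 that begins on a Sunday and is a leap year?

Jan 1 advances by 2 weekdays after a leap year and by 1 after a common year.
1952: Jan 1 is Tuesday (leap).
1951: Monday
1950: Sunday
1949: Saturday
1948: Thursday (leap)
1947: Wednesday
1946: Tuesday
1945: Monday
1944: Saturday (leap)
1943: Friday
1942: Thursday
1941: Wednesday
1940: Monday (leap)
1939: Sunday
1938: Saturday
1937: Friday
1936: Wednesday (leap)
1935: Tuesday
1934: Monday
1933: Sunday
1932: Friday (leap)
1931: Thursday
1930: Wednesday
1929: Tuesday
1928: Sunday (leap)
1928 begins on a Sunday and is a leap year.

1928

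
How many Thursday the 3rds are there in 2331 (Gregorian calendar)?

2

Check the 3rd of each month of 2331: Jan 3: Sat, Feb 3: Tue, Mar 3: Tue, Apr 3: Fri, May 3: Sun, Jun 3: Wed, Jul 3: Fri, Aug 3: Mon, Sep 3: Thu, Oct 3: Sat, Nov 3: Tue, Dec 3: Thu.
Thursday occurs in September, December — 2 months.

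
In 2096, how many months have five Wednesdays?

4

A month of length L has five Wednesdays iff its first Wednesday is on day ≤ L−28 (so day 1–3 in a 31-day month, 1–2 in a 30-day month, day 1 in a leap February).
Checking each month of 2096: Jan starts Sun (31d); Feb starts Wed (29d) ✓; Mar starts Thu (31d); Apr starts Sun (30d); May starts Tue (31d) ✓; Jun starts Fri (30d); Jul starts Sun (31d); Aug starts Wed (31d) ✓; Sep starts Sat (30d); Oct starts Mon (31d) ✓; Nov starts Thu (30d); Dec starts Sat (31d).
Five-Wednesday months: February, May, August, October → 4.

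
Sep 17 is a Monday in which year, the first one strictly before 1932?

1928

From one year to the next, a fixed date's weekday advances by 1, or by 2 when a Feb 29 lies between the two dates.
1932: September 17 is Saturday.
1931: Thursday (−2)
1930: Wednesday (−1)
1929: Tuesday (−1)
1928: Monday (−1)
Sep 17 falls on a Monday in 1928.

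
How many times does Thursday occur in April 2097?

4

April 2097 has 30 days and begins on Monday.
The first Thursday is April 4.
Thursdays fall on 4, 11, 18, 25 — that's 4.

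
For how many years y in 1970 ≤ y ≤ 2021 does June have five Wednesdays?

15

June has 30 days; it has five Wednesdays when Wednesday falls among the first (month-length − 28) days — i.e. when June 1 is one of Wednesday/Tuesday.
June 1 by year: 1970:Mon 1971:Tue✓ 1972:Thu 1973:Fri 1974:Sat 1975:Sun 1976:Tue✓ 1977:Wed✓ 1978:Thu 1979:Fri 1980:Sun 1981:Mon 1982:Tue✓ 1983:Wed✓ 1984:Fri …(22 more)… 2007:Fri 2008:Sun 2009:Mon 2010:Tue✓ 2011:Wed✓ 2012:Fri 2013:Sat 2014:Sun 2015:Mon 2016:Wed✓ 2017:Thu 2018:Fri 2019:Sat 2020:Mon 2021:Tue✓
Years with five Wednesdays: 1971, 1976, 1977, 1982, 1983, 1988, 1993, 1994, 1999, 2004, 2005, 2010, 2011, 2016, 2021 → 15.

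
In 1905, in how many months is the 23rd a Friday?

1

Check the 23rd of each month of 1905: Jan 23: Mon, Feb 23: Thu, Mar 23: Thu, Apr 23: Sun, May 23: Tue, Jun 23: Fri, Jul 23: Sun, Aug 23: Wed, Sep 23: Sat, Oct 23: Mon, Nov 23: Thu, Dec 23: Sat.
Friday occurs in June — 1 month.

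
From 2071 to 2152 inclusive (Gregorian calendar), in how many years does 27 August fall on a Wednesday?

Track 27 August's weekday year by year (advancing +1, or +2 across a Feb 29):
  2071: Thu  2072: Sat (+2)  2073: Sun (+1)  2074: Mon (+1)  2075: Tue (+1)
  2076: Thu (+2)  2077: Fri (+1)  2078: Sat (+1)  2079: Sun (+1)  2080: Tue (+2)
  2081: Wed (+1) ✓  2082: Thu (+1)  2083: Fri (+1)  2084: Sun (+2)  … (54 more years) …
  2139: Thu (+1)  2140: Sat (+2)  2141: Sun (+1)  2142: Mon (+1)  2143: Tue (+1)
  2144: Thu (+2)  2145: Fri (+1)  2146: Sat (+1)  2147: Sun (+1)  2148: Tue (+2)
  2149: Wed (+1) ✓  2150: Thu (+1)  2151: Fri (+1)  2152: Sun (+2)
Wednesday years: 2081, 2087, 2092, 2098, 2104, 2110, 2121, 2127, 2132, 2138, 2149 — 11 in total.

11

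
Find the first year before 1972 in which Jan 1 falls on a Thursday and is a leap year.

1948

Jan 1 advances by 2 weekdays after a leap year and by 1 after a common year.
1972: Jan 1 is Saturday (leap).
1971: Friday
1970: Thursday
1969: Wednesday
1968: Monday (leap)
1967: Sunday
1966: Saturday
1965: Friday
1964: Wednesday (leap)
1963: Tuesday
1962: Monday
1961: Sunday
1960: Friday (leap)
1959: Thursday
1958: Wednesday
1957: Tuesday
1956: Sunday (leap)
1955: Saturday
1954: Friday
1953: Thursday
1952: Tuesday (leap)
1951: Monday
1950: Sunday
1949: Saturday
1948: Thursday (leap)
1948 begins on a Thursday and is a leap year.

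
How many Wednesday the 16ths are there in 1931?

2

Check the 16th of each month of 1931: Jan 16: Fri, Feb 16: Mon, Mar 16: Mon, Apr 16: Thu, May 16: Sat, Jun 16: Tue, Jul 16: Thu, Aug 16: Sun, Sep 16: Wed, Oct 16: Fri, Nov 16: Mon, Dec 16: Wed.
Wednesday occurs in September, December — 2 months.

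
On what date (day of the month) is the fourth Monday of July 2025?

28

July 1, 2025 is a Tuesday, so the first Monday is the 7th.
The fourth Monday is 7 + 21 = 28.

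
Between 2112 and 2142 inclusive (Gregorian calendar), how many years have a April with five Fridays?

April has 30 days; it has five Fridays when Friday falls among the first (month-length − 28) days — i.e. when April 1 is one of Friday/Thursday.
April 1 by year: 2112:Fri✓ 2113:Sat 2114:Sun 2115:Mon 2116:Wed 2117:Thu✓ 2118:Fri✓ 2119:Sat 2120:Mon 2121:Tue 2122:Wed 2123:Thu✓ 2124:Sat 2125:Sun 2126:Mon 2127:Tue 2128:Thu✓ 2129:Fri✓ 2130:Sat 2131:Sun 2132:Tue 2133:Wed 2134:Thu✓ 2135:Fri✓ 2136:Sun 2137:Mon 2138:Tue 2139:Wed 2140:Fri✓ 2141:Sat 2142:Sun
Years with five Fridays: 2112, 2117, 2118, 2123, 2128, 2129, 2134, 2135, 2140 → 9.

9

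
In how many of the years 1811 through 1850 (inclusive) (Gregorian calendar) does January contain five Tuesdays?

January has 31 days; it has five Tuesdays when Tuesday falls among the first (month-length − 28) days — i.e. when January 1 is one of Tuesday/Monday/Sunday.
January 1 by year: 1811:Tue✓ 1812:Wed 1813:Fri 1814:Sat 1815:Sun✓ 1816:Mon✓ 1817:Wed 1818:Thu 1819:Fri 1820:Sat 1821:Mon✓ 1822:Tue✓ 1823:Wed 1824:Thu 1825:Sat …(10 more)… 1836:Fri 1837:Sun✓ 1838:Mon✓ 1839:Tue✓ 1840:Wed 1841:Fri 1842:Sat 1843:Sun✓ 1844:Mon✓ 1845:Wed 1846:Thu 1847:Fri 1848:Sat 1849:Mon✓ 1850:Tue✓
Years with five Tuesdays: 1811, 1815, 1816, 1821, 1822, 1826, 1827, 1828, 1832, 1833, 1837, 1838, 1839, 1843, 1844, 1849, 1850 → 17.

17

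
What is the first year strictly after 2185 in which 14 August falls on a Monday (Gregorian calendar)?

2186

From one year to the next, a fixed date's weekday advances by 1, or by 2 when a Feb 29 lies between the two dates.
2185: August 14 is Sunday.
2186: Monday (+1)
14 August falls on a Monday in 2186.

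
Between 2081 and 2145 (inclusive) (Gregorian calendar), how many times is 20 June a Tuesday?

Track 20 June's weekday year by year (advancing +1, or +2 across a Feb 29):
  2081: Fri  2082: Sat (+1)  2083: Sun (+1)  2084: Tue (+2) ✓  2085: Wed (+1)
  2086: Thu (+1)  2087: Fri (+1)  2088: Sun (+2)  2089: Mon (+1)  2090: Tue (+1) ✓
  2091: Wed (+1)  2092: Fri (+2)  2093: Sat (+1)  2094: Sun (+1)  … (37 more years) …
  2132: Fri (+2)  2133: Sat (+1)  2134: Sun (+1)  2135: Mon (+1)  2136: Wed (+2)
  2137: Thu (+1)  2138: Fri (+1)  2139: Sat (+1)  2140: Mon (+2)  2141: Tue (+1) ✓
  2142: Wed (+1)  2143: Thu (+1)  2144: Sat (+2)  2145: Sun (+1)
Tuesday years: 2084, 2090, 2102, 2113, 2119, 2124, 2130, 2141 — 8 in total.

8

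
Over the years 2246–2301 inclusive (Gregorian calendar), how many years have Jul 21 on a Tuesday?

Track Jul 21's weekday year by year (advancing +1, or +2 across a Feb 29):
  2246: Tue ✓  2247: Wed (+1)  2248: Fri (+2)  2249: Sat (+1)  2250: Sun (+1)
  2251: Mon (+1)  2252: Wed (+2)  2253: Thu (+1)  2254: Fri (+1)  2255: Sat (+1)
  2256: Mon (+2)  2257: Tue (+1) ✓  2258: Wed (+1)  2259: Thu (+1)  … (28 more years) …
  2288: Sat (+2)  2289: Sun (+1)  2290: Mon (+1)  2291: Tue (+1) ✓  2292: Thu (+2)
  2293: Fri (+1)  2294: Sat (+1)  2295: Sun (+1)  2296: Tue (+2) ✓  2297: Wed (+1)
  2298: Thu (+1)  2299: Fri (+1)  2300: Sat (+1)  2301: Sun (+1)
Tuesday years: 2246, 2257, 2263, 2268, 2274, 2285, 2291, 2296 — 8 in total.

8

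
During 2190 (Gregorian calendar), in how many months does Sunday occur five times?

A month of length L has five Sundays iff its first Sunday is on day ≤ L−28 (so day 1–3 in a 31-day month, 1–2 in a 30-day month, day 1 in a leap February).
Checking each month of 2190: Jan starts Fri (31d) ✓; Feb starts Mon (28d); Mar starts Mon (31d); Apr starts Thu (30d); May starts Sat (31d) ✓; Jun starts Tue (30d); Jul starts Thu (31d); Aug starts Sun (31d) ✓; Sep starts Wed (30d); Oct starts Fri (31d) ✓; Nov starts Mon (30d); Dec starts Wed (31d).
Five-Sunday months: January, May, August, October → 4.

4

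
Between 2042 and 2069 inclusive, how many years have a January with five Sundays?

12

January has 31 days; it has five Sundays when Sunday falls among the first (month-length − 28) days — i.e. when January 1 is one of Sunday/Saturday/Friday.
January 1 by year: 2042:Wed 2043:Thu 2044:Fri✓ 2045:Sun✓ 2046:Mon 2047:Tue 2048:Wed 2049:Fri✓ 2050:Sat✓ 2051:Sun✓ 2052:Mon 2053:Wed 2054:Thu 2055:Fri✓ 2056:Sat✓ 2057:Mon 2058:Tue 2059:Wed 2060:Thu 2061:Sat✓ 2062:Sun✓ 2063:Mon 2064:Tue 2065:Thu 2066:Fri✓ 2067:Sat✓ 2068:Sun✓ 2069:Tue
Years with five Sundays: 2044, 2045, 2049, 2050, 2051, 2055, 2056, 2061, 2062, 2066, 2067, 2068 → 12.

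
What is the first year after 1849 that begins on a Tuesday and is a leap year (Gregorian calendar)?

1856

Jan 1 advances by 2 weekdays after a leap year and by 1 after a common year.
1849: Jan 1 is Monday.
1850: Tuesday
1851: Wednesday
1852: Thursday (leap)
1853: Saturday
1854: Sunday
1855: Monday
1856: Tuesday (leap)
1856 begins on a Tuesday and is a leap year.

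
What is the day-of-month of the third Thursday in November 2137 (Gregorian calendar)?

21

November 1, 2137 is a Friday, so the first Thursday is the 7th.
The third Thursday is 7 + 14 = 21.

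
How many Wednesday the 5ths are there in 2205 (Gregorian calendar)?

1

Check the 5th of each month of 2205: Jan 5: Sat, Feb 5: Tue, Mar 5: Tue, Apr 5: Fri, May 5: Sun, Jun 5: Wed, Jul 5: Fri, Aug 5: Mon, Sep 5: Thu, Oct 5: Sat, Nov 5: Tue, Dec 5: Thu.
Wednesday occurs in June — 1 month.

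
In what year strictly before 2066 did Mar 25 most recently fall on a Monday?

2058

From one year to the next, a fixed date's weekday advances by 1, or by 2 when a Feb 29 lies between the two dates.
2066: March 25 is Thursday.
2065: Wednesday (−1)
2064: Tuesday (−1)
2063: Sunday (−2)
2062: Saturday (−1)
2061: Friday (−1)
2060: Thursday (−1)
2059: Tuesday (−2)
2058: Monday (−1)
Mar 25 falls on a Monday in 2058.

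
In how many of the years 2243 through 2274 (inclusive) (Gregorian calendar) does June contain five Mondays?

June has 30 days; it has five Mondays when Monday falls among the first (month-length − 28) days — i.e. when June 1 is one of Monday/Sunday.
June 1 by year: 2243:Thu 2244:Sat 2245:Sun✓ 2246:Mon✓ 2247:Tue 2248:Thu 2249:Fri 2250:Sat 2251:Sun✓ 2252:Tue 2253:Wed 2254:Thu 2255:Fri 2256:Sun✓ 2257:Mon✓ 2258:Tue 2259:Wed 2260:Fri 2261:Sat 2262:Sun✓ 2263:Mon✓ 2264:Wed 2265:Thu 2266:Fri 2267:Sat 2268:Mon✓ 2269:Tue 2270:Wed 2271:Thu 2272:Sat 2273:Sun✓ 2274:Mon✓
Years with five Mondays: 2245, 2246, 2251, 2256, 2257, 2262, 2263, 2268, 2273, 2274 → 10.

10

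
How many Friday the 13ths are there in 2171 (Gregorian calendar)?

Check the 13th of each month of 2171: Jan 13: Sun, Feb 13: Wed, Mar 13: Wed, Apr 13: Sat, May 13: Mon, Jun 13: Thu, Jul 13: Sat, Aug 13: Tue, Sep 13: Fri, Oct 13: Sun, Nov 13: Wed, Dec 13: Fri.
Friday occurs in September, December — 2 months.

2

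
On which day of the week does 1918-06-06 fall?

Thursday

January 1, 1918 is a Tuesday.
June 6 is day 157 of the year, i.e. 156 days after Jan 1.
156 mod 7 = 2, so advance 2 weekdays from Tuesday: Thursday.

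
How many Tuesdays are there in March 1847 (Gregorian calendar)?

5

March 1847 has 31 days and begins on Monday.
The first Tuesday is March 2.
Tuesdays fall on 2, 9, 16, 23, 30 — that's 5.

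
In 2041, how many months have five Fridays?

A month of length L has five Fridays iff its first Friday is on day ≤ L−28 (so day 1–3 in a 31-day month, 1–2 in a 30-day month, day 1 in a leap February).
Checking each month of 2041: Jan starts Tue (31d); Feb starts Fri (28d); Mar starts Fri (31d) ✓; Apr starts Mon (30d); May starts Wed (31d) ✓; Jun starts Sat (30d); Jul starts Mon (31d); Aug starts Thu (31d) ✓; Sep starts Sun (30d); Oct starts Tue (31d); Nov starts Fri (30d) ✓; Dec starts Sun (31d).
Five-Friday months: March, May, August, November → 4.

4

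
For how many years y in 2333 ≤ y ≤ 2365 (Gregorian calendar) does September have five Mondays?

September has 30 days; it has five Mondays when Monday falls among the first (month-length − 28) days — i.e. when September 1 is one of Monday/Sunday.
September 1 by year: 2333:Fri 2334:Sat 2335:Sun✓ 2336:Tue 2337:Wed 2338:Thu 2339:Fri 2340:Sun✓ 2341:Mon✓ 2342:Tue 2343:Wed 2344:Fri 2345:Sat 2346:Sun✓ 2347:Mon✓ …(3 more)… 2351:Sat 2352:Mon✓ 2353:Tue 2354:Wed 2355:Thu 2356:Sat 2357:Sun✓ 2358:Mon✓ 2359:Tue 2360:Thu 2361:Fri 2362:Sat 2363:Sun✓ 2364:Tue 2365:Wed
Years with five Mondays: 2335, 2340, 2341, 2346, 2347, 2352, 2357, 2358, 2363 → 9.

9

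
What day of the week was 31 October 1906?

January 1, 1906 is a Monday.
October 31 is day 304 of the year, i.e. 303 days after Jan 1.
303 mod 7 = 2, so advance 2 weekdays from Monday: Wednesday.

Wednesday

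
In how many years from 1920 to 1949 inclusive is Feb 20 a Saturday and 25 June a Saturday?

1

Check each year's weekday for Feb 20 and 25 June:
  1920: Fri/Fri  1921: Sun/Sat  1922: Mon/Sun  1923: Tue/Mon  1924: Wed/Wed  1925: Fri/Thu  1926: Sat/Fri  1927: Sun/Sat  1928: Mon/Mon  1929: Wed/Tue  1930: Thu/Wed  1931: Fri/Thu  1932: Sat/Sat ✓  1933: Mon/Sun  1934: Tue/Mon  1935: Wed/Tue  1936: Thu/Thu  1937: Sat/Fri  1938: Sun/Sat  1939: Mon/Sun  1940: Tue/Tue  1941: Thu/Wed  1942: Fri/Thu  1943: Sat/Fri  1944: Sun/Sun  1945: Tue/Mon  1946: Wed/Tue  1947: Thu/Wed  1948: Fri/Fri  1949: Sun/Sat
Both conditions hold in: 1932 — 1.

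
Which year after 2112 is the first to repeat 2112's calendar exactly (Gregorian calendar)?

2140

Two years share a calendar iff Jan 1 falls on the same weekday and both are leap or both are common. 2112: Jan 1 is Friday, leap year.
2113: Jan 1 Sunday, common
2114: Jan 1 Monday, common
2115: Jan 1 Tuesday, common
2116: Jan 1 Wednesday, leap
2117: Jan 1 Friday, common
2118: Jan 1 Saturday, common
2119: Jan 1 Sunday, common
2120: Jan 1 Monday, leap
2121: Jan 1 Wednesday, common
2122: Jan 1 Thursday, common
2123: Jan 1 Friday, common
2124: Jan 1 Saturday, leap
2125: Jan 1 Monday, common
2126: Jan 1 Tuesday, common
2127: Jan 1 Wednesday, common
2128: Jan 1 Thursday, leap
2129: Jan 1 Saturday, common
2130: Jan 1 Sunday, common
2131: Jan 1 Monday, common
2132: Jan 1 Tuesday, leap
2133: Jan 1 Thursday, common
2134: Jan 1 Friday, common
2135: Jan 1 Saturday, common
2136: Jan 1 Sunday, leap
2137: Jan 1 Tuesday, common
2138: Jan 1 Wednesday, common
2139: Jan 1 Thursday, common
2140: Jan 1 Friday, leap
2140 matches on both conditions.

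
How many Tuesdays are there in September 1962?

September 1962 has 30 days and begins on Saturday.
The first Tuesday is September 4.
Tuesdays fall on 4, 11, 18, 25 — that's 4.

4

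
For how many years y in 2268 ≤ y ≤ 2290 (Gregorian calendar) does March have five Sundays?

March has 31 days; it has five Sundays when Sunday falls among the first (month-length − 28) days — i.e. when March 1 is one of Sunday/Saturday/Friday.
March 1 by year: 2268:Sun✓ 2269:Mon 2270:Tue 2271:Wed 2272:Fri✓ 2273:Sat✓ 2274:Sun✓ 2275:Mon 2276:Wed 2277:Thu 2278:Fri✓ 2279:Sat✓ 2280:Mon 2281:Tue 2282:Wed 2283:Thu 2284:Sat✓ 2285:Sun✓ 2286:Mon 2287:Tue 2288:Thu 2289:Fri✓ 2290:Sat✓
Years with five Sundays: 2268, 2272, 2273, 2274, 2278, 2279, 2284, 2285, 2289, 2290 → 10.

10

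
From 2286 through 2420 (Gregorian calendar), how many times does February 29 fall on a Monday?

6

Leap years in 2286–2420: 33 of them.
Feb 29 weekday advances by 5 (mod 7) from one leap year to the next four years later (or differs when a century non-leap intervenes).
Leap-day weekdays: 2288:Wed 2292:Mon✓ 2296:Sat 2304:Mon✓ 2308:Sat 2312:Thu 2316:Tue 2320:Sun 2324:Fri 2328:Wed 2332:Mon✓ 2336:Sat 2340:Thu …(7 more)… 2372:Tue 2376:Sun 2380:Fri 2384:Wed 2388:Mon✓ 2392:Sat 2396:Thu 2400:Tue 2404:Sun 2408:Fri 2412:Wed 2416:Mon✓ 2420:Sat
Monday: 2292, 2304, 2332, 2360, 2388, 2416 → 6.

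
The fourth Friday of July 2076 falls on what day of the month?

24

July 1, 2076 is a Wednesday, so the first Friday is the 3rd.
The fourth Friday is 3 + 21 = 24.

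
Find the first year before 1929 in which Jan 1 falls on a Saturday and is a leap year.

1916

Jan 1 advances by 2 weekdays after a leap year and by 1 after a common year.
1929: Jan 1 is Tuesday.
1928: Sunday (leap)
1927: Saturday
1926: Friday
1925: Thursday
1924: Tuesday (leap)
1923: Monday
1922: Sunday
1921: Saturday
1920: Thursday (leap)
1919: Wednesday
1918: Tuesday
1917: Monday
1916: Saturday (leap)
1916 begins on a Saturday and is a leap year.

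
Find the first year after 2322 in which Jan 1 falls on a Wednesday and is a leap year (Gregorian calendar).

2336

Jan 1 advances by 2 weekdays after a leap year and by 1 after a common year.
2322: Jan 1 is Sunday.
2323: Monday
2324: Tuesday (leap)
2325: Thursday
2326: Friday
2327: Saturday
2328: Sunday (leap)
2329: Tuesday
2330: Wednesday
2331: Thursday
2332: Friday (leap)
2333: Sunday
2334: Monday
2335: Tuesday
2336: Wednesday (leap)
2336 begins on a Wednesday and is a leap year.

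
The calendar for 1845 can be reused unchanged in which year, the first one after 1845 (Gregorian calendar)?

1851

Two years share a calendar iff Jan 1 falls on the same weekday and both are leap or both are common. 1845: Jan 1 is Wednesday, common year.
1846: Jan 1 Thursday, common
1847: Jan 1 Friday, common
1848: Jan 1 Saturday, leap
1849: Jan 1 Monday, common
1850: Jan 1 Tuesday, common
1851: Jan 1 Wednesday, common
1851 matches on both conditions.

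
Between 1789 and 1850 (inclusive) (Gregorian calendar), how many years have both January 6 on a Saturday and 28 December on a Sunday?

0

Check each year's weekday for January 6 and 28 December:
  1789: Tue/Mon  1790: Wed/Tue  1791: Thu/Wed  1792: Fri/Fri  1793: Sun/Sat  1794: Mon/Sun  1795: Tue/Mon  1796: Wed/Wed  1797: Fri/Thu  1798: Sat/Fri  1799: Sun/Sat  1800: Mon/Sun  1801: Tue/Mon  1802: Wed/Tue  …(34 more)…  1837: Fri/Thu  1838: Sat/Fri  1839: Sun/Sat  1840: Mon/Mon  1841: Wed/Tue  1842: Thu/Wed  1843: Fri/Thu  1844: Sat/Sat  1845: Mon/Sun  1846: Tue/Mon  1847: Wed/Tue  1848: Thu/Thu  1849: Sat/Fri  1850: Sun/Sat
Both conditions hold in: no year — 0.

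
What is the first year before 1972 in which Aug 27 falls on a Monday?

From one year to the next, a fixed date's weekday advances by 1, or by 2 when a Feb 29 lies between the two dates.
1972: August 27 is Sunday.
1971: Friday (−2)
1970: Thursday (−1)
1969: Wednesday (−1)
1968: Tuesday (−1)
1967: Sunday (−2)
1966: Saturday (−1)
1965: Friday (−1)
1964: Thursday (−1)
1963: Tuesday (−2)
1962: Monday (−1)
Aug 27 falls on a Monday in 1962.

1962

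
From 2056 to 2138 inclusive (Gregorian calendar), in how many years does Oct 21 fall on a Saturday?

11

Track Oct 21's weekday year by year (advancing +1, or +2 across a Feb 29):
  2056: Sat ✓  2057: Sun (+1)  2058: Mon (+1)  2059: Tue (+1)  2060: Thu (+2)
  2061: Fri (+1)  2062: Sat (+1) ✓  2063: Sun (+1)  2064: Tue (+2)  2065: Wed (+1)
  2066: Thu (+1)  2067: Fri (+1)  2068: Sun (+2)  2069: Mon (+1)  … (55 more years) …
  2125: Sun (+1)  2126: Mon (+1)  2127: Tue (+1)  2128: Thu (+2)  2129: Fri (+1)
  2130: Sat (+1) ✓  2131: Sun (+1)  2132: Tue (+2)  2133: Wed (+1)  2134: Thu (+1)
  2135: Fri (+1)  2136: Sun (+2)  2137: Mon (+1)  2138: Tue (+1)
Saturday years: 2056, 2062, 2073, 2079, 2084, 2090, 2102, 2113, 2119, 2124, 2130 — 11 in total.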